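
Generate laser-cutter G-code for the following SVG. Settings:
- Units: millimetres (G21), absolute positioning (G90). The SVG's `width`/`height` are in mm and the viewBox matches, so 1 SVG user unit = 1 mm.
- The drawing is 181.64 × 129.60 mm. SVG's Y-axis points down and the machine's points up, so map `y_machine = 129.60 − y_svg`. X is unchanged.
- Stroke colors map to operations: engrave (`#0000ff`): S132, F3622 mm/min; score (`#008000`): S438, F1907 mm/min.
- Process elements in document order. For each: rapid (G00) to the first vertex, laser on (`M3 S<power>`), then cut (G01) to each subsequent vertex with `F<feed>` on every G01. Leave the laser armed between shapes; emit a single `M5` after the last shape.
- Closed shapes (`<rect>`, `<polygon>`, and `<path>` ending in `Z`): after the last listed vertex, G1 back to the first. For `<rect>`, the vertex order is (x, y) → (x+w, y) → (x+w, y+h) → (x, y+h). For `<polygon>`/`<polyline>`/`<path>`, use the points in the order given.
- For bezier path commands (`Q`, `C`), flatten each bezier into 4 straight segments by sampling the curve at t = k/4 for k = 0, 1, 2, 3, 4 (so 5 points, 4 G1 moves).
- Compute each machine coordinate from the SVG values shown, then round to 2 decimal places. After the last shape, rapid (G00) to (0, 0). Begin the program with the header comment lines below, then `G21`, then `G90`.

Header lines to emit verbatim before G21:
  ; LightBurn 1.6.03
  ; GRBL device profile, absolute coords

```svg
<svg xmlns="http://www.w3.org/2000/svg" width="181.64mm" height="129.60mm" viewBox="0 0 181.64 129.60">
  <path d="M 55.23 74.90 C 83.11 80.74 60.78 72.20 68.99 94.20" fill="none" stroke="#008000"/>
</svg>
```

1 u = 1 mm; y_m = 129.60 − y.

[1] `<path>` cubic bezier, #008000→score S438 F1907: (55.23,54.70) → (67.99,52.31) → (69.49,51.11) → (67.30,46.88) → (68.99,35.40)

; LightBurn 1.6.03
; GRBL device profile, absolute coords
G21
G90
G00 X55.23 Y54.70
M3 S438
G01 X67.99 Y52.31 F1907
G01 X69.49 Y51.11 F1907
G01 X67.30 Y46.88 F1907
G01 X68.99 Y35.40 F1907
M5
G00 X0.00 Y0.00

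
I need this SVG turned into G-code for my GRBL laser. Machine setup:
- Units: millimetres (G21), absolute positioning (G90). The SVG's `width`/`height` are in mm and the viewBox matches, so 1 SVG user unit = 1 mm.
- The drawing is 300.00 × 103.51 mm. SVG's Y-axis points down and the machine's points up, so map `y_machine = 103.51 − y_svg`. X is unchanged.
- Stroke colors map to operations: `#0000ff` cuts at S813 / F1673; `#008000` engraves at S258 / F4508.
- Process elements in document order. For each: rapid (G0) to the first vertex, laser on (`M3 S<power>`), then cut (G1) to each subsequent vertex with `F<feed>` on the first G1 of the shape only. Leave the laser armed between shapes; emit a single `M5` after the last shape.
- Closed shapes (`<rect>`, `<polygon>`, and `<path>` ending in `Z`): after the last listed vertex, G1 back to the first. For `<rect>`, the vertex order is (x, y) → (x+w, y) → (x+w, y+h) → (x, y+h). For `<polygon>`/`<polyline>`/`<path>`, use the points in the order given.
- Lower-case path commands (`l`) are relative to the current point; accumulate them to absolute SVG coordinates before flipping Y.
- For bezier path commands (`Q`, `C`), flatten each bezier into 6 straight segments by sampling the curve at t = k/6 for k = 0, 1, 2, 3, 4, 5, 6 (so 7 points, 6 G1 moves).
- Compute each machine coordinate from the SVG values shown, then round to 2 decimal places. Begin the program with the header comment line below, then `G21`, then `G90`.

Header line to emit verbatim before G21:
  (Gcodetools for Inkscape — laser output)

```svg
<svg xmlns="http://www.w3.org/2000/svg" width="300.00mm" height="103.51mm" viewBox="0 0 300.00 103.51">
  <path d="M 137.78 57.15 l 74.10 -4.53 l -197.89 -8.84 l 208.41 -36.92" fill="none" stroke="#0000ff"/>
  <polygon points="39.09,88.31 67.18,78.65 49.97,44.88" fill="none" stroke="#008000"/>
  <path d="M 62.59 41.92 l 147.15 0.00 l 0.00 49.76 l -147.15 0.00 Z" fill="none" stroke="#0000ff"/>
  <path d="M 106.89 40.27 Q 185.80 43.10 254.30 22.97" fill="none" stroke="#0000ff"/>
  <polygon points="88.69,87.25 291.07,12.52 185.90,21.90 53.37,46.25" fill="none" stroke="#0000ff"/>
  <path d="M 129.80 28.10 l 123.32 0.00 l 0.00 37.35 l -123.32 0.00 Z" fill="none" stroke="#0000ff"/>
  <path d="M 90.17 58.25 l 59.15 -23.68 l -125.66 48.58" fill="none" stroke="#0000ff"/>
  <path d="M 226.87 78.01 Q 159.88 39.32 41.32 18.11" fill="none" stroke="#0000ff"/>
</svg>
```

viewBox `0 0 300.00 103.51` with mm width/height → 1 unit = 1 mm. Flip: y_m = 103.51 − y_svg.

**Shape 1** — `<path>` open polyline, stroke `#0000ff` → cut (S813, F1673). Machine vertices: (137.78,46.36) → (211.88,50.89) → (13.99,59.73) → (222.40,96.65). Open path.

**Shape 2** — `<polygon>` closed polygon, stroke `#008000` → engrave (S258, F4508). Machine vertices: (39.09,15.20) → (67.18,24.86) → (49.97,58.63) → (39.09,15.20). Closed: final G1 returns to the first vertex.

**Shape 3** — `<path>` rectangle, stroke `#0000ff` → cut (S813, F1673). Machine vertices: (62.59,61.59) → (209.74,61.59) → (209.74,11.83) → (62.59,11.83) → (62.59,61.59). Closed: final G1 returns to the first vertex.

**Shape 4** — `<path>` quadratic bezier, stroke `#0000ff` → cut (S813, F1673). Control points (SVG): P0=(106.89,40.27), P1=(185.80,43.10), P2=(254.30,22.97); sampled at t=k/6. Machine vertices: (106.89,63.24) → (132.90,62.93) → (158.34,63.90) → (183.20,66.15) → (207.48,69.67) → (231.18,74.47) → (254.30,80.54). Open path.

**Shape 5** — `<polygon>` closed polygon, stroke `#0000ff` → cut (S813, F1673). Machine vertices: (88.69,16.26) → (291.07,90.99) → (185.90,81.61) → (53.37,57.26) → (88.69,16.26). Closed: final G1 returns to the first vertex.

**Shape 6** — `<path>` rectangle, stroke `#0000ff` → cut (S813, F1673). Machine vertices: (129.80,75.41) → (253.12,75.41) → (253.12,38.06) → (129.80,38.06) → (129.80,75.41). Closed: final G1 returns to the first vertex.

**Shape 7** — `<path>` open polyline, stroke `#0000ff` → cut (S813, F1673). Machine vertices: (90.17,45.26) → (149.32,68.94) → (23.66,20.36). Open path.

**Shape 8** — `<path>` quadratic bezier, stroke `#0000ff` → cut (S813, F1673). Control points (SVG): P0=(226.87,78.01), P1=(159.88,39.32), P2=(41.32,18.11); sampled at t=k/6. Machine vertices: (226.87,25.50) → (203.11,37.91) → (176.48,49.35) → (146.99,59.82) → (114.63,69.32) → (79.41,77.84) → (41.32,85.40). Open path.

(Gcodetools for Inkscape — laser output)
G21
G90
G0 X137.78 Y46.36
M3 S813
G1 X211.88 Y50.89 F1673
G1 X13.99 Y59.73
G1 X222.40 Y96.65
G0 X39.09 Y15.20
M3 S258
G1 X67.18 Y24.86 F4508
G1 X49.97 Y58.63
G1 X39.09 Y15.20
G0 X62.59 Y61.59
M3 S813
G1 X209.74 Y61.59 F1673
G1 X209.74 Y11.83
G1 X62.59 Y11.83
G1 X62.59 Y61.59
G0 X106.89 Y63.24
M3 S813
G1 X132.90 Y62.93 F1673
G1 X158.34 Y63.90
G1 X183.20 Y66.15
G1 X207.48 Y69.67
G1 X231.18 Y74.47
G1 X254.30 Y80.54
G0 X88.69 Y16.26
M3 S813
G1 X291.07 Y90.99 F1673
G1 X185.90 Y81.61
G1 X53.37 Y57.26
G1 X88.69 Y16.26
G0 X129.80 Y75.41
M3 S813
G1 X253.12 Y75.41 F1673
G1 X253.12 Y38.06
G1 X129.80 Y38.06
G1 X129.80 Y75.41
G0 X90.17 Y45.26
M3 S813
G1 X149.32 Y68.94 F1673
G1 X23.66 Y20.36
G0 X226.87 Y25.50
M3 S813
G1 X203.11 Y37.91 F1673
G1 X176.48 Y49.35
G1 X146.99 Y59.82
G1 X114.63 Y69.32
G1 X79.41 Y77.84
G1 X41.32 Y85.40
M5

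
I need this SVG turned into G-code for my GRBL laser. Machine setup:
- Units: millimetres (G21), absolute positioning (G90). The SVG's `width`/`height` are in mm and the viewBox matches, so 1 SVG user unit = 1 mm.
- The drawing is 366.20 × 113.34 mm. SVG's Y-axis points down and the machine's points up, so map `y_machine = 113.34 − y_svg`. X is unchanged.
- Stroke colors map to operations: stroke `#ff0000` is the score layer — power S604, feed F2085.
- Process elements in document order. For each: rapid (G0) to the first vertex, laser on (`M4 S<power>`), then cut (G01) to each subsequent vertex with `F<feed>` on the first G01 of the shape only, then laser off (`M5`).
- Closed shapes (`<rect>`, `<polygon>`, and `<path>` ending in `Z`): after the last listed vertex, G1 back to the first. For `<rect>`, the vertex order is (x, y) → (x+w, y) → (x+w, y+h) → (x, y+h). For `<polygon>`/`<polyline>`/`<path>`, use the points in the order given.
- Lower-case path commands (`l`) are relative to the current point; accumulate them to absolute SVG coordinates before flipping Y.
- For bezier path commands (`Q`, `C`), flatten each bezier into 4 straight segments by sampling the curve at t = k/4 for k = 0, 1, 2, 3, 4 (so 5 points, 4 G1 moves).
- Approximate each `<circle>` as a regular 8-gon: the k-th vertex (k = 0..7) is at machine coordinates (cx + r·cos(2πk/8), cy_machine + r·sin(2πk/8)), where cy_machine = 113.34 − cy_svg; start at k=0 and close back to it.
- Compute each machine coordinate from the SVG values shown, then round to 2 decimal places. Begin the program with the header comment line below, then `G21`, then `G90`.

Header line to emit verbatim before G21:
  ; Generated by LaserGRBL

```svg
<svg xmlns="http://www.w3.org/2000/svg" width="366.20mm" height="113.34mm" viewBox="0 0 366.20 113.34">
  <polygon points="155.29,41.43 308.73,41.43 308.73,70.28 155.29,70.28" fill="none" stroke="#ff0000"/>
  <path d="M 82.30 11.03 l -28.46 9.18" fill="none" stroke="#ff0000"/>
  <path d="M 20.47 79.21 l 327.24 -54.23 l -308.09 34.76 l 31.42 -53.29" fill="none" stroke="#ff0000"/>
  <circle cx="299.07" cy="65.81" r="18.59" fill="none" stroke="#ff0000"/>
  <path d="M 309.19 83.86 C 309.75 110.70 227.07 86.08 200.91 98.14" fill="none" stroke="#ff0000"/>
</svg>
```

; Generated by LaserGRBL
G21
G90
G0 X155.29 Y71.91
M4 S604
G01 X308.73 Y71.91 F2085
G01 X308.73 Y43.06
G01 X155.29 Y43.06
G01 X155.29 Y71.91
M5
G0 X82.30 Y102.31
M4 S604
G01 X53.84 Y93.13 F2085
M5
G0 X20.47 Y34.13
M4 S604
G01 X347.71 Y88.36 F2085
G01 X39.62 Y53.60
G01 X71.04 Y106.89
M5
G0 X317.66 Y47.53
M4 S604
G01 X312.22 Y60.68 F2085
G01 X299.07 Y66.12
G01 X285.92 Y60.68
G01 X280.48 Y47.53
G01 X285.92 Y34.38
G01 X299.07 Y28.94
G01 X312.22 Y34.38
G01 X317.66 Y47.53
M5
G0 X309.19 Y29.48
M4 S604
G01 X296.19 Y17.62 F2085
G01 X265.07 Y16.80
G01 X228.94 Y18.74
G01 X200.91 Y15.20
M5

1 u = 1 mm; y_m = 113.34 − y.

[1] `<polygon>` rectangle, #ff0000→score S604 F2085: (155.29,71.91) → (308.73,71.91) → (308.73,43.06) → (155.29,43.06) → (155.29,71.91) (closed)

[2] `<path>` line segment, #ff0000→score S604 F2085: (82.30,102.31) → (53.84,93.13)

[3] `<path>` open polyline, #ff0000→score S604 F2085: (20.47,34.13) → (347.71,88.36) → (39.62,53.60) → (71.04,106.89)

[4] `<circle>` circle, #ff0000→score S604 F2085: (317.66,47.53) → (312.22,60.68) → (299.07,66.12) → (285.92,60.68) → (280.48,47.53) → (285.92,34.38) → (299.07,28.94) → (312.22,34.38) → (317.66,47.53) (closed)

[5] `<path>` cubic bezier, #ff0000→score S604 F2085: (309.19,29.48) → (296.19,17.62) → (265.07,16.80) → (228.94,18.74) → (200.91,15.20)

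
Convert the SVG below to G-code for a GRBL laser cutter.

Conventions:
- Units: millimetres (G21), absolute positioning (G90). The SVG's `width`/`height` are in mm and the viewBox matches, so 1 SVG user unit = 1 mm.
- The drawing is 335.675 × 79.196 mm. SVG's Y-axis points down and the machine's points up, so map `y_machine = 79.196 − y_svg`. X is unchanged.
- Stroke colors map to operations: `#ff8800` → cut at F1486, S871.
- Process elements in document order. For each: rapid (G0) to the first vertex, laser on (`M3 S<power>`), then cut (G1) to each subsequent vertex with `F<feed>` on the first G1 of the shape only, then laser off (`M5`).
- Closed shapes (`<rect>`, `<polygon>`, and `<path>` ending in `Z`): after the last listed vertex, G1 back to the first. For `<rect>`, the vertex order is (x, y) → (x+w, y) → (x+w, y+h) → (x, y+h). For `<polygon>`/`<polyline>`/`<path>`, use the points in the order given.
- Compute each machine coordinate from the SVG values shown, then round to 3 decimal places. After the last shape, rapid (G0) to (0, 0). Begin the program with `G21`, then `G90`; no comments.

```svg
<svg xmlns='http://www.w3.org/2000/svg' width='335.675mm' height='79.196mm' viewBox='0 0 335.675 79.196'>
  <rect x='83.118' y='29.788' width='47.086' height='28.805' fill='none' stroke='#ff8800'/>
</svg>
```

Since the viewBox matches the mm dimensions, user units are millimetres directly. The only transform is the Y-flip y_m = 79.196 − y_svg.

Shape 1 is a rectangle drawn with `<rect>`. Its stroke #ff8800 means cut at S871, F1486. After flipping Y the toolpath is (83.118,49.408) → (130.204,49.408) → (130.204,20.603) → (83.118,20.603) → (83.118,49.408), returning to the start.

G21
G90
G0 X83.118 Y49.408
M3 S871
G1 X130.204 Y49.408 F1486
G1 X130.204 Y20.603
G1 X83.118 Y20.603
G1 X83.118 Y49.408
M5
G0 X0.000 Y0.000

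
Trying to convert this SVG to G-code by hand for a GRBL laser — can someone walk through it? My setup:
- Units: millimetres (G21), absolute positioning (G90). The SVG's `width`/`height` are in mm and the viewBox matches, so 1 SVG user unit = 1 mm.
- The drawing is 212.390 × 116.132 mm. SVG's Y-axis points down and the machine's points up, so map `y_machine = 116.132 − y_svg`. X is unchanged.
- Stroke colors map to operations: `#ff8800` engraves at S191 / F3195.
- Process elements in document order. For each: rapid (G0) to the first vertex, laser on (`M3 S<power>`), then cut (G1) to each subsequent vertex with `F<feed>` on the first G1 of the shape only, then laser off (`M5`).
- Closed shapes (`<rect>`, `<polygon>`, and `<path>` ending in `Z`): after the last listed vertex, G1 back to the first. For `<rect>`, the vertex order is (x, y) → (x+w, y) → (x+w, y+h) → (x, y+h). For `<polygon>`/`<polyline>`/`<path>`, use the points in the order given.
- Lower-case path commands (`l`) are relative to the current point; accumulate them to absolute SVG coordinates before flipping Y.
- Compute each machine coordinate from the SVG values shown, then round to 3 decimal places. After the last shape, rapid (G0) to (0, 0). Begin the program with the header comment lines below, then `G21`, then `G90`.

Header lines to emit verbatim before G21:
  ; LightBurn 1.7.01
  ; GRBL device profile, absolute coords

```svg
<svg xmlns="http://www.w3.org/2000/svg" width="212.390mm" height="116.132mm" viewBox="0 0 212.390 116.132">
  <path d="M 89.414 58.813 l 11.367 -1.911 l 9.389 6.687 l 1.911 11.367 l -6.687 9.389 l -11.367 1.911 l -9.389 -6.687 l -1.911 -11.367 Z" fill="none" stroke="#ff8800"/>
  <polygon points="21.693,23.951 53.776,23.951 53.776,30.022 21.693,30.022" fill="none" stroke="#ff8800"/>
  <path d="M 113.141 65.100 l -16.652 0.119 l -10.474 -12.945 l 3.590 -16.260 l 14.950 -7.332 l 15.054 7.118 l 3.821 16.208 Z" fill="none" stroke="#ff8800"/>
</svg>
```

; LightBurn 1.7.01
; GRBL device profile, absolute coords
G21
G90
G0 X89.414 Y57.319
M3 S191
G1 X100.781 Y59.230 F3195
G1 X110.170 Y52.543
G1 X112.081 Y41.176
G1 X105.394 Y31.787
G1 X94.027 Y29.876
G1 X84.638 Y36.563
G1 X82.727 Y47.930
G1 X89.414 Y57.319
M5
G0 X21.693 Y92.181
M3 S191
G1 X53.776 Y92.181 F3195
G1 X53.776 Y86.110
G1 X21.693 Y86.110
G1 X21.693 Y92.181
M5
G0 X113.141 Y51.032
M3 S191
G1 X96.489 Y50.913 F3195
G1 X86.015 Y63.858
G1 X89.605 Y80.118
G1 X104.555 Y87.450
G1 X119.609 Y80.332
G1 X123.430 Y64.124
G1 X113.141 Y51.032
M5
G0 X0.000 Y0.000

viewBox `0 0 212.390 116.132` with mm width/height → 1 unit = 1 mm. Flip: y_m = 116.132 − y_svg.

**Shape 1** — `<path>` regular polygon, stroke `#ff8800` → engrave (S191, F3195). Machine vertices: (89.414,57.319) → (100.781,59.230) → (110.170,52.543) → (112.081,41.176) → (105.394,31.787) → (94.027,29.876) → (84.638,36.563) → (82.727,47.930) → (89.414,57.319). Closed: final G1 returns to the first vertex.

**Shape 2** — `<polygon>` rectangle, stroke `#ff8800` → engrave (S191, F3195). Machine vertices: (21.693,92.181) → (53.776,92.181) → (53.776,86.110) → (21.693,86.110) → (21.693,92.181). Closed: final G1 returns to the first vertex.

**Shape 3** — `<path>` regular polygon, stroke `#ff8800` → engrave (S191, F3195). Machine vertices: (113.141,51.032) → (96.489,50.913) → (86.015,63.858) → (89.605,80.118) → (104.555,87.450) → (119.609,80.332) → (123.430,64.124) → (113.141,51.032). Closed: final G1 returns to the first vertex.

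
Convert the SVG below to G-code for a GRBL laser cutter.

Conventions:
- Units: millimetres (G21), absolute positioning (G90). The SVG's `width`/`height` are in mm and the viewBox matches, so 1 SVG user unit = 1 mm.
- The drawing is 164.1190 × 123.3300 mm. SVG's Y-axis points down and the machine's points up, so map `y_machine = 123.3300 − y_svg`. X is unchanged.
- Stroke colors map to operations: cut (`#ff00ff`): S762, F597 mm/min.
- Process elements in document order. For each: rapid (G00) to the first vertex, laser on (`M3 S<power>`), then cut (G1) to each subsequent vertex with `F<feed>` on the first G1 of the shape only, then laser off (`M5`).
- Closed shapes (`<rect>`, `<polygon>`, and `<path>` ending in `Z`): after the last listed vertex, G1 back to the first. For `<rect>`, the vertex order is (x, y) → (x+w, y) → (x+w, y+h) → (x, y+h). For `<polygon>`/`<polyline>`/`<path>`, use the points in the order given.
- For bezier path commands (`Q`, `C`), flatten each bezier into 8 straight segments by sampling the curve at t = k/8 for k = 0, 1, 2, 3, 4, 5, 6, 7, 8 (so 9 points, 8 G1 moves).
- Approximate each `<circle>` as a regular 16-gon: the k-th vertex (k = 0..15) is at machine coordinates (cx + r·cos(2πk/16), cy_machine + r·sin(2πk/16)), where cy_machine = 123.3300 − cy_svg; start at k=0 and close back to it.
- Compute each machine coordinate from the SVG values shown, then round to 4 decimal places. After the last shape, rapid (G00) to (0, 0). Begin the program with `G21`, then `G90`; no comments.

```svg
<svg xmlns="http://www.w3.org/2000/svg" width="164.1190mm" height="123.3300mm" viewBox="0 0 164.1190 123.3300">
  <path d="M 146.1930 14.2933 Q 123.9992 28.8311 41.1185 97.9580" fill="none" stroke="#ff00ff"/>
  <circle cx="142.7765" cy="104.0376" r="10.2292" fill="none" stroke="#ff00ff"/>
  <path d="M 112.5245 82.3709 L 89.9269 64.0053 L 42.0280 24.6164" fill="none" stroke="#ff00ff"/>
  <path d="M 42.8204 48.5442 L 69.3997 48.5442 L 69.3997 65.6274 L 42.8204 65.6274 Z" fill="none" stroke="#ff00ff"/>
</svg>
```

G21
G90
G00 X146.1930 Y109.0367
M3 S762
G1 X139.6963 Y104.5493 F597
G1 X131.3032 Y98.3560
G1 X121.0136 Y90.4568
G1 X108.8275 Y80.8516
G1 X94.7449 Y69.5406
G1 X78.7659 Y56.5236
G1 X60.8904 Y41.8008
G1 X41.1185 Y25.3720
M5
G00 X153.0057 Y19.2924
M3 S762
G1 X152.2270 Y23.2069 F597
G1 X150.0096 Y26.5255
G1 X146.6910 Y28.7429
G1 X142.7765 Y29.5216
G1 X138.8620 Y28.7429
G1 X135.5434 Y26.5255
G1 X133.3260 Y23.2069
G1 X132.5473 Y19.2924
G1 X133.3260 Y15.3779
G1 X135.5434 Y12.0593
G1 X138.8620 Y9.8419
G1 X142.7765 Y9.0632
G1 X146.6910 Y9.8419
G1 X150.0096 Y12.0593
G1 X152.2270 Y15.3779
G1 X153.0057 Y19.2924
M5
G00 X112.5245 Y40.9591
M3 S762
G1 X89.9269 Y59.3247 F597
G1 X42.0280 Y98.7136
M5
G00 X42.8204 Y74.7858
M3 S762
G1 X69.3997 Y74.7858 F597
G1 X69.3997 Y57.7026
G1 X42.8204 Y57.7026
G1 X42.8204 Y74.7858
M5
G00 X0.0000 Y0.0000

viewBox `0 0 164.1190 123.3300` with mm width/height → 1 unit = 1 mm. Flip: y_m = 123.3300 − y_svg.

**Shape 1** — `<path>` quadratic bezier, stroke `#ff00ff` → cut (S762, F597). Control points (SVG): P0=(146.1930,14.2933), P1=(123.9992,28.8311), P2=(41.1185,97.9580); sampled at t=k/8. Machine vertices: (146.1930,109.0367) → (139.6963,104.5493) → (131.3032,98.3560) → (121.0136,90.4568) → (108.8275,80.8516) → (94.7449,69.5406) → (78.7659,56.5236) → (60.8904,41.8008) → (41.1185,25.3720). Open path.

**Shape 2** — `<circle>` circle, stroke `#ff00ff` → cut (S762, F597). Machine vertices: (153.0057,19.2924) → (152.2270,23.2069) → (150.0096,26.5255) → (146.6910,28.7429) → (142.7765,29.5216) → (138.8620,28.7429) → (135.5434,26.5255) → (133.3260,23.2069) → (132.5473,19.2924) → (133.3260,15.3779) → (135.5434,12.0593) → (138.8620,9.8419) → (142.7765,9.0632) → (146.6910,9.8419) → (150.0096,12.0593) → (152.2270,15.3779) → (153.0057,19.2924). Closed: final G1 returns to the first vertex.

**Shape 3** — `<path>` open polyline, stroke `#ff00ff` → cut (S762, F597). Machine vertices: (112.5245,40.9591) → (89.9269,59.3247) → (42.0280,98.7136). Open path.

**Shape 4** — `<path>` rectangle, stroke `#ff00ff` → cut (S762, F597). Machine vertices: (42.8204,74.7858) → (69.3997,74.7858) → (69.3997,57.7026) → (42.8204,57.7026) → (42.8204,74.7858). Closed: final G1 returns to the first vertex.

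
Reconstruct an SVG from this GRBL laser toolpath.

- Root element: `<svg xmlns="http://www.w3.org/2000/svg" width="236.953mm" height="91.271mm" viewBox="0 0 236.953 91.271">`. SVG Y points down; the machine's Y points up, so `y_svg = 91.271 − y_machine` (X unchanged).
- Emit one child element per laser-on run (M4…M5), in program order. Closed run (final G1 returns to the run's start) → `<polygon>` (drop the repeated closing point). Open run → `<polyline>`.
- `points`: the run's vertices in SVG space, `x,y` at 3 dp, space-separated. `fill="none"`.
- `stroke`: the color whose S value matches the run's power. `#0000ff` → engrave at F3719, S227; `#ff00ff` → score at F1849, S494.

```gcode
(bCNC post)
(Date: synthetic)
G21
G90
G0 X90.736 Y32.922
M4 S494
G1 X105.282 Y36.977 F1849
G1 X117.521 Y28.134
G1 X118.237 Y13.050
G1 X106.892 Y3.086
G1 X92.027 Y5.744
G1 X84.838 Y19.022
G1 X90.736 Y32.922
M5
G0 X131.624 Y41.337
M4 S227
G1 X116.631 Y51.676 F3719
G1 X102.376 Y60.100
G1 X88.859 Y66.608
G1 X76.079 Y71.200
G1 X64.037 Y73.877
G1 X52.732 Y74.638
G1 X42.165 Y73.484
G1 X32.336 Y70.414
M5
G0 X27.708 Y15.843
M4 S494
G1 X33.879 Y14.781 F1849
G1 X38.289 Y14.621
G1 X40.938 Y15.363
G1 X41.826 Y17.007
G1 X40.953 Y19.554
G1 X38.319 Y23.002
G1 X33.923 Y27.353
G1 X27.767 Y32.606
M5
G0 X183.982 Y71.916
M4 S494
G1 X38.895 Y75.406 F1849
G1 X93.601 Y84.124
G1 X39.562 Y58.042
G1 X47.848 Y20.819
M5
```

y_svg = 91.271 − y_m.

[1] S494→`#ff00ff` (score); closed run; points: 90.736,58.349 105.282,54.294 117.521,63.137 118.237,78.221 106.892,88.185 92.027,85.527 84.838,72.249

[2] S227→`#0000ff` (engrave); open run; points: 131.624,49.934 116.631,39.595 102.376,31.171 88.859,24.663 76.079,20.071 64.037,17.394 52.732,16.633 42.165,17.787 32.336,20.857

[3] S494→`#ff00ff` (score); open run; points: 27.708,75.428 33.879,76.490 38.289,76.650 40.938,75.908 41.826,74.264 40.953,71.717 38.319,68.269 33.923,63.918 27.767,58.665

[4] S494→`#ff00ff` (score); open run; points: 183.982,19.355 38.895,15.865 93.601,7.147 39.562,33.229 47.848,70.452

<svg xmlns="http://www.w3.org/2000/svg" width="236.953mm" height="91.271mm" viewBox="0 0 236.953 91.271">
  <polygon points="90.736,58.349 105.282,54.294 117.521,63.137 118.237,78.221 106.892,88.185 92.027,85.527 84.838,72.249" fill="none" stroke="#ff00ff"/>
  <polyline points="131.624,49.934 116.631,39.595 102.376,31.171 88.859,24.663 76.079,20.071 64.037,17.394 52.732,16.633 42.165,17.787 32.336,20.857" fill="none" stroke="#0000ff"/>
  <polyline points="27.708,75.428 33.879,76.490 38.289,76.650 40.938,75.908 41.826,74.264 40.953,71.717 38.319,68.269 33.923,63.918 27.767,58.665" fill="none" stroke="#ff00ff"/>
  <polyline points="183.982,19.355 38.895,15.865 93.601,7.147 39.562,33.229 47.848,70.452" fill="none" stroke="#ff00ff"/>
</svg>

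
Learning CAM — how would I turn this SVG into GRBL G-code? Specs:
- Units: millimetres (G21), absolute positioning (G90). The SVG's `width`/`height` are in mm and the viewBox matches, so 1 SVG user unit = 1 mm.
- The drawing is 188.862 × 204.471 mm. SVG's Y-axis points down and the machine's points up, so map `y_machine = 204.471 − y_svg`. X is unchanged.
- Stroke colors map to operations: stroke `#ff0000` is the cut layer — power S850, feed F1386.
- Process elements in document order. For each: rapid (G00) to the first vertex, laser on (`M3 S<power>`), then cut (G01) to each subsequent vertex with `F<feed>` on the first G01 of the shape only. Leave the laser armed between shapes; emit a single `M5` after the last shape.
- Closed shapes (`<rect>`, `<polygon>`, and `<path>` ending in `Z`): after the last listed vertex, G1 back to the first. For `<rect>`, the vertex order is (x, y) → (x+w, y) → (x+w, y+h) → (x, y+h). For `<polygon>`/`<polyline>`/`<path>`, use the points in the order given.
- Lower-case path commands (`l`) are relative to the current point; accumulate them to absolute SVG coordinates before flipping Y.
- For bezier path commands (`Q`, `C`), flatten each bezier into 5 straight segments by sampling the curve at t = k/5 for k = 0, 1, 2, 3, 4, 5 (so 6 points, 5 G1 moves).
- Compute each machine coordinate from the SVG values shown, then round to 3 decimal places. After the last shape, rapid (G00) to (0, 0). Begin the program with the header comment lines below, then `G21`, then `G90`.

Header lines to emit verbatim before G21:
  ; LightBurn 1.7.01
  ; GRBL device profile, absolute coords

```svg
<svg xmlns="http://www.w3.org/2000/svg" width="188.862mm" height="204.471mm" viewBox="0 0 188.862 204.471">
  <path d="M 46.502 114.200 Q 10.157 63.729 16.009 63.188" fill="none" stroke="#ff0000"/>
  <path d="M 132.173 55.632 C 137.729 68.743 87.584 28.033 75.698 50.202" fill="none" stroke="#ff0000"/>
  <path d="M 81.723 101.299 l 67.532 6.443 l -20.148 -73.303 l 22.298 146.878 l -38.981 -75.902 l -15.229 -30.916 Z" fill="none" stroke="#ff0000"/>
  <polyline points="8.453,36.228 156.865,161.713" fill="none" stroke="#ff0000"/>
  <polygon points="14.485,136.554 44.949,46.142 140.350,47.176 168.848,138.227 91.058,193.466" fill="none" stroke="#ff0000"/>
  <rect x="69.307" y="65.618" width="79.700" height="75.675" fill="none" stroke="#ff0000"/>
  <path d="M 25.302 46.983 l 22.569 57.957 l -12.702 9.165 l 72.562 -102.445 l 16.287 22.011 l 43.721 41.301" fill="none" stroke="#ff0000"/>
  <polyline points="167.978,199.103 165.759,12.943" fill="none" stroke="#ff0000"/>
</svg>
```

viewBox `0 0 188.862 204.471` with mm width/height → 1 unit = 1 mm. Flip: y_m = 204.471 − y_svg.

**Shape 1** — `<path>` quadratic bezier, stroke `#ff0000` → cut (S850, F1386). Control points (SVG): P0=(46.502,114.200), P1=(10.157,63.729), P2=(16.009,63.188); sampled at t=k/5. Machine vertices: (46.502,90.271) → (33.652,108.462) → (24.178,122.659) → (18.079,132.861) → (15.356,139.069) → (16.009,141.283). Open path.

**Shape 2** — `<path>` cubic bezier, stroke `#ff0000` → cut (S850, F1386). Control points (SVG): P0=(132.173,55.632), P1=(137.729,68.743), P2=(87.584,28.033), P3=(75.698,50.202); sampled at t=k/5. Machine vertices: (132.173,148.839) → (129.574,146.497) → (118.117,151.471) → (102.312,158.159) → (86.669,160.959) → (75.698,154.269). Open path.

**Shape 3** — `<path>` closed polygon, stroke `#ff0000` → cut (S850, F1386). Machine vertices: (81.723,103.172) → (149.255,96.729) → (129.107,170.032) → (151.405,23.154) → (112.424,99.056) → (97.195,129.972) → (81.723,103.172). Closed: final G1 returns to the first vertex.

**Shape 4** — `<polyline>` line segment, stroke `#ff0000` → cut (S850, F1386). Machine vertices: (8.453,168.243) → (156.865,42.758). Open path.

**Shape 5** — `<polygon>` regular polygon, stroke `#ff0000` → cut (S850, F1386). Machine vertices: (14.485,67.917) → (44.949,158.329) → (140.350,157.295) → (168.848,66.244) → (91.058,11.005) → (14.485,67.917). Closed: final G1 returns to the first vertex.

**Shape 6** — `<rect>` rectangle, stroke `#ff0000` → cut (S850, F1386). Machine vertices: (69.307,138.853) → (149.007,138.853) → (149.007,63.178) → (69.307,63.178) → (69.307,138.853). Closed: final G1 returns to the first vertex.

**Shape 7** — `<path>` open polyline, stroke `#ff0000` → cut (S850, F1386). Machine vertices: (25.302,157.488) → (47.871,99.531) → (35.169,90.366) → (107.731,192.811) → (124.018,170.800) → (167.739,129.499). Open path.

**Shape 8** — `<polyline>` line segment, stroke `#ff0000` → cut (S850, F1386). Machine vertices: (167.978,5.368) → (165.759,191.528). Open path.

; LightBurn 1.7.01
; GRBL device profile, absolute coords
G21
G90
G00 X46.502 Y90.271
M3 S850
G01 X33.652 Y108.462 F1386
G01 X24.178 Y122.659
G01 X18.079 Y132.861
G01 X15.356 Y139.069
G01 X16.009 Y141.283
G00 X132.173 Y148.839
M3 S850
G01 X129.574 Y146.497 F1386
G01 X118.117 Y151.471
G01 X102.312 Y158.159
G01 X86.669 Y160.959
G01 X75.698 Y154.269
G00 X81.723 Y103.172
M3 S850
G01 X149.255 Y96.729 F1386
G01 X129.107 Y170.032
G01 X151.405 Y23.154
G01 X112.424 Y99.056
G01 X97.195 Y129.972
G01 X81.723 Y103.172
G00 X8.453 Y168.243
M3 S850
G01 X156.865 Y42.758 F1386
G00 X14.485 Y67.917
M3 S850
G01 X44.949 Y158.329 F1386
G01 X140.350 Y157.295
G01 X168.848 Y66.244
G01 X91.058 Y11.005
G01 X14.485 Y67.917
G00 X69.307 Y138.853
M3 S850
G01 X149.007 Y138.853 F1386
G01 X149.007 Y63.178
G01 X69.307 Y63.178
G01 X69.307 Y138.853
G00 X25.302 Y157.488
M3 S850
G01 X47.871 Y99.531 F1386
G01 X35.169 Y90.366
G01 X107.731 Y192.811
G01 X124.018 Y170.800
G01 X167.739 Y129.499
G00 X167.978 Y5.368
M3 S850
G01 X165.759 Y191.528 F1386
M5
G00 X0.000 Y0.000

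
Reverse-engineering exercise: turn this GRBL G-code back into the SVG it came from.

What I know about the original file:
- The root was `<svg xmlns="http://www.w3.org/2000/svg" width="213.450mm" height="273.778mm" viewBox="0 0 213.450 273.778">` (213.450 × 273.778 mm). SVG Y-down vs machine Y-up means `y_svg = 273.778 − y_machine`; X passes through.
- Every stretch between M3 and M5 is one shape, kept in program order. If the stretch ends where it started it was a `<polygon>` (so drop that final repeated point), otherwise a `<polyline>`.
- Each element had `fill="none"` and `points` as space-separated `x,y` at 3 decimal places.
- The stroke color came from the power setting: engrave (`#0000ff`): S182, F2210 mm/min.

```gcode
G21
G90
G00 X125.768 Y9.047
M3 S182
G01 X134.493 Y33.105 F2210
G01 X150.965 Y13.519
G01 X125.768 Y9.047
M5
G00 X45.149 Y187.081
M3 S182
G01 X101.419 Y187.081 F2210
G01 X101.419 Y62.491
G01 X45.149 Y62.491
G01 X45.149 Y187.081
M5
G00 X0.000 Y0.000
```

<svg xmlns="http://www.w3.org/2000/svg" width="213.450mm" height="273.778mm" viewBox="0 0 213.450 273.778">
  <polygon points="125.768,264.731 134.493,240.673 150.965,260.259" fill="none" stroke="#0000ff"/>
  <polygon points="45.149,86.697 101.419,86.697 101.419,211.287 45.149,211.287" fill="none" stroke="#0000ff"/>
</svg>

Machine Y-up, SVG Y-down with viewBox height 273.778, so y_svg = 273.778 − y_machine; X carries over. Every run uses S182, so all elements get stroke `#0000ff` (engrave).

Run 1: The run returns to its start, so emit a `<polygon>` with points (Y-flipped): 125.768,264.731 134.493,240.673 150.965,260.259.

Run 2: The run returns to its start, so emit a `<polygon>` with points (Y-flipped): 45.149,86.697 101.419,86.697 101.419,211.287 45.149,211.287.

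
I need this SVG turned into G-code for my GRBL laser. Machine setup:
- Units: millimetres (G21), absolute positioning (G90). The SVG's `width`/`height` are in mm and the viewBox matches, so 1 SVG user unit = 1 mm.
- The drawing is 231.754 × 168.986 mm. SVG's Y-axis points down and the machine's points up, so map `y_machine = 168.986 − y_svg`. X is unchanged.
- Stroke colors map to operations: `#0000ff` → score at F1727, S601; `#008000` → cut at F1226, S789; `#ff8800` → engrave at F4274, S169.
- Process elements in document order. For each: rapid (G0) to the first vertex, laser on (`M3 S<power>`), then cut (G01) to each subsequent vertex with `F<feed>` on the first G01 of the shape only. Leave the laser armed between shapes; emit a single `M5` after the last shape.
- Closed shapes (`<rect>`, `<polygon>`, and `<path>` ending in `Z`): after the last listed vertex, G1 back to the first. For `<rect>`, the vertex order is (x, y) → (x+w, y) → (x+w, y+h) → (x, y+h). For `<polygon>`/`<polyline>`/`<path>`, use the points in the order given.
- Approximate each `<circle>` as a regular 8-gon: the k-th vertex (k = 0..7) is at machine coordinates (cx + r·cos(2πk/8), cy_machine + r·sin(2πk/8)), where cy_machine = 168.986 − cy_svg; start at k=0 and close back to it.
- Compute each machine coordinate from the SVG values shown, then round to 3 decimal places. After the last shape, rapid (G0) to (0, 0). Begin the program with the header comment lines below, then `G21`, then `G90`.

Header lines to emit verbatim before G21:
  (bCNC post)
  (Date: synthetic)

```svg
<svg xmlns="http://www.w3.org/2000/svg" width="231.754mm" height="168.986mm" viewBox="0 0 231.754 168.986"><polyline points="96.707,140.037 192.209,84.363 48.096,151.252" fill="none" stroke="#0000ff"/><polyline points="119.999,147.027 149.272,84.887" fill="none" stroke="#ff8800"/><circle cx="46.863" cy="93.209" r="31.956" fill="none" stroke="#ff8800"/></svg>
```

Since the viewBox matches the mm dimensions, user units are millimetres directly. The only transform is the Y-flip y_m = 168.986 − y_svg.

Shape 1 is a open polyline drawn with `<polyline>`. Its stroke #0000ff means score at S601, F1727. After flipping Y the toolpath is (96.707,28.949) → (192.209,84.623) → (48.096,17.734).

Shape 2 is a line segment drawn with `<polyline>`. Its stroke #ff8800 means engrave at S169, F4274. After flipping Y the toolpath is (119.999,21.959) → (149.272,84.099).

Shape 3 is a circle drawn with `<circle>`. Its stroke #ff8800 means engrave at S169, F4274. After flipping Y the toolpath is (78.819,75.777) → (69.459,98.373) → (46.863,107.733) → (24.267,98.373) → (14.907,75.777) → (24.267,53.181) → (46.863,43.821) → (69.459,53.181) → (78.819,75.777), returning to the start.

(bCNC post)
(Date: synthetic)
G21
G90
G0 X96.707 Y28.949
M3 S601
G01 X192.209 Y84.623 F1727
G01 X48.096 Y17.734
G0 X119.999 Y21.959
M3 S169
G01 X149.272 Y84.099 F4274
G0 X78.819 Y75.777
M3 S169
G01 X69.459 Y98.373 F4274
G01 X46.863 Y107.733
G01 X24.267 Y98.373
G01 X14.907 Y75.777
G01 X24.267 Y53.181
G01 X46.863 Y43.821
G01 X69.459 Y53.181
G01 X78.819 Y75.777
M5
G0 X0.000 Y0.000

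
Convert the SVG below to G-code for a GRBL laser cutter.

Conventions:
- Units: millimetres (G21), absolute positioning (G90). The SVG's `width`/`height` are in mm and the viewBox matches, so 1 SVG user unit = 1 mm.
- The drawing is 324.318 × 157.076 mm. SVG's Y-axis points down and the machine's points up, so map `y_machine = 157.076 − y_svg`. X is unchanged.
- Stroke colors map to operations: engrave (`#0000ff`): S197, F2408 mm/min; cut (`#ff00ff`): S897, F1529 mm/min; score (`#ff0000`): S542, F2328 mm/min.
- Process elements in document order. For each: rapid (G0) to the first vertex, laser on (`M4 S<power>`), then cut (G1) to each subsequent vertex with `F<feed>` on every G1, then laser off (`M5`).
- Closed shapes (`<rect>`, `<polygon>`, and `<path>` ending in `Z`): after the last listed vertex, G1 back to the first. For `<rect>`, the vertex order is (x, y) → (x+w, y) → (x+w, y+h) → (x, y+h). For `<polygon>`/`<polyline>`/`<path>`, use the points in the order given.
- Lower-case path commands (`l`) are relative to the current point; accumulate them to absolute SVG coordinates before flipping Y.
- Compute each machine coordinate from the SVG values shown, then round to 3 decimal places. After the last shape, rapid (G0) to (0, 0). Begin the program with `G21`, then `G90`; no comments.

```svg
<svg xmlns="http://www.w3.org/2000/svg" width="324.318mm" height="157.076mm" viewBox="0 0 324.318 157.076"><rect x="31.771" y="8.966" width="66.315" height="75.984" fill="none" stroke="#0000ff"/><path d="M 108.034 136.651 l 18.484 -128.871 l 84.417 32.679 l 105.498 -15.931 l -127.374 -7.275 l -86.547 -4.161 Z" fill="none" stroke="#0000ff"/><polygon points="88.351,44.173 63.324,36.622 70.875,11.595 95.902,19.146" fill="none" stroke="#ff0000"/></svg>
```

G21
G90
G0 X31.771 Y148.110
M4 S197
G1 X98.086 Y148.110 F2408
G1 X98.086 Y72.126 F2408
G1 X31.771 Y72.126 F2408
G1 X31.771 Y148.110 F2408
M5
G0 X108.034 Y20.425
M4 S197
G1 X126.518 Y149.296 F2408
G1 X210.935 Y116.617 F2408
G1 X316.433 Y132.548 F2408
G1 X189.059 Y139.823 F2408
G1 X102.512 Y143.984 F2408
G1 X108.034 Y20.425 F2408
M5
G0 X88.351 Y112.903
M4 S542
G1 X63.324 Y120.454 F2328
G1 X70.875 Y145.481 F2328
G1 X95.902 Y137.930 F2328
G1 X88.351 Y112.903 F2328
M5
G0 X0.000 Y0.000

1 u = 1 mm; y_m = 157.076 − y.

[1] `<rect>` rectangle, #0000ff→engrave S197 F2408: (31.771,148.110) → (98.086,148.110) → (98.086,72.126) → (31.771,72.126) → (31.771,148.110) (closed)

[2] `<path>` closed polygon, #0000ff→engrave S197 F2408: (108.034,20.425) → (126.518,149.296) → (210.935,116.617) → (316.433,132.548) → (189.059,139.823) → (102.512,143.984) → (108.034,20.425) (closed)

[3] `<polygon>` regular polygon, #ff0000→score S542 F2328: (88.351,112.903) → (63.324,120.454) → (70.875,145.481) → (95.902,137.930) → (88.351,112.903) (closed)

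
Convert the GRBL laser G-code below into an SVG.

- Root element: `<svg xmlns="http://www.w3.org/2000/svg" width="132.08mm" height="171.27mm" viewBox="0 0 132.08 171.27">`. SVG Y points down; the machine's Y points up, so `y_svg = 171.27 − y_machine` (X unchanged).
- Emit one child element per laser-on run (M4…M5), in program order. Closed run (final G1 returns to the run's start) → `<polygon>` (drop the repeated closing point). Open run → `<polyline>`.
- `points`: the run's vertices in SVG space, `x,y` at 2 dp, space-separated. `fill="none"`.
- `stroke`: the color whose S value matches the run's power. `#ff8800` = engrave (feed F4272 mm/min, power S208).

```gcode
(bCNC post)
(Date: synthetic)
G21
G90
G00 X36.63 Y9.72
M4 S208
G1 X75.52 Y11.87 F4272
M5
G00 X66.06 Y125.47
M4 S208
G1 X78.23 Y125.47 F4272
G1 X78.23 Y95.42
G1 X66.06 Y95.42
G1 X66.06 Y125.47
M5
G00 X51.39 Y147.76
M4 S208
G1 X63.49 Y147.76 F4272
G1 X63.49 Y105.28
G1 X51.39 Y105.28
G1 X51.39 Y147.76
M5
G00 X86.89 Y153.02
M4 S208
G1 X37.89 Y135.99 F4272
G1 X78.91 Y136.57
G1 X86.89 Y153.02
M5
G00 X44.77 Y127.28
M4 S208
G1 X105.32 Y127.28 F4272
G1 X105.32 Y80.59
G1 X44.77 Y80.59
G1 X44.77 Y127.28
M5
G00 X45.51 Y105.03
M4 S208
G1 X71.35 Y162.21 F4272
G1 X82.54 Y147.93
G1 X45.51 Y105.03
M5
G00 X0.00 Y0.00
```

Each laser-on run becomes one SVG element. Flip Y back into SVG space with y_svg = 171.27 − y_machine. Every run uses S208, so all elements get stroke `#ff8800` (engrave).

Run 1: The run is open, so emit a `<polyline>` with points (Y-flipped): 36.63,161.55 75.52,159.40.

Run 2: The run returns to its start, so emit a `<polygon>` with points (Y-flipped): 66.06,45.80 78.23,45.80 78.23,75.85 66.06,75.85.

Run 3: The run returns to its start, so emit a `<polygon>` with points (Y-flipped): 51.39,23.51 63.49,23.51 63.49,65.99 51.39,65.99.

Run 4: The run returns to its start, so emit a `<polygon>` with points (Y-flipped): 86.89,18.25 37.89,35.28 78.91,34.70.

Run 5: The run returns to its start, so emit a `<polygon>` with points (Y-flipped): 44.77,43.99 105.32,43.99 105.32,90.68 44.77,90.68.

Run 6: The run returns to its start, so emit a `<polygon>` with points (Y-flipped): 45.51,66.24 71.35,9.06 82.54,23.34.

<svg xmlns="http://www.w3.org/2000/svg" width="132.08mm" height="171.27mm" viewBox="0 0 132.08 171.27">
  <polyline points="36.63,161.55 75.52,159.40" fill="none" stroke="#ff8800"/>
  <polygon points="66.06,45.80 78.23,45.80 78.23,75.85 66.06,75.85" fill="none" stroke="#ff8800"/>
  <polygon points="51.39,23.51 63.49,23.51 63.49,65.99 51.39,65.99" fill="none" stroke="#ff8800"/>
  <polygon points="86.89,18.25 37.89,35.28 78.91,34.70" fill="none" stroke="#ff8800"/>
  <polygon points="44.77,43.99 105.32,43.99 105.32,90.68 44.77,90.68" fill="none" stroke="#ff8800"/>
  <polygon points="45.51,66.24 71.35,9.06 82.54,23.34" fill="none" stroke="#ff8800"/>
</svg>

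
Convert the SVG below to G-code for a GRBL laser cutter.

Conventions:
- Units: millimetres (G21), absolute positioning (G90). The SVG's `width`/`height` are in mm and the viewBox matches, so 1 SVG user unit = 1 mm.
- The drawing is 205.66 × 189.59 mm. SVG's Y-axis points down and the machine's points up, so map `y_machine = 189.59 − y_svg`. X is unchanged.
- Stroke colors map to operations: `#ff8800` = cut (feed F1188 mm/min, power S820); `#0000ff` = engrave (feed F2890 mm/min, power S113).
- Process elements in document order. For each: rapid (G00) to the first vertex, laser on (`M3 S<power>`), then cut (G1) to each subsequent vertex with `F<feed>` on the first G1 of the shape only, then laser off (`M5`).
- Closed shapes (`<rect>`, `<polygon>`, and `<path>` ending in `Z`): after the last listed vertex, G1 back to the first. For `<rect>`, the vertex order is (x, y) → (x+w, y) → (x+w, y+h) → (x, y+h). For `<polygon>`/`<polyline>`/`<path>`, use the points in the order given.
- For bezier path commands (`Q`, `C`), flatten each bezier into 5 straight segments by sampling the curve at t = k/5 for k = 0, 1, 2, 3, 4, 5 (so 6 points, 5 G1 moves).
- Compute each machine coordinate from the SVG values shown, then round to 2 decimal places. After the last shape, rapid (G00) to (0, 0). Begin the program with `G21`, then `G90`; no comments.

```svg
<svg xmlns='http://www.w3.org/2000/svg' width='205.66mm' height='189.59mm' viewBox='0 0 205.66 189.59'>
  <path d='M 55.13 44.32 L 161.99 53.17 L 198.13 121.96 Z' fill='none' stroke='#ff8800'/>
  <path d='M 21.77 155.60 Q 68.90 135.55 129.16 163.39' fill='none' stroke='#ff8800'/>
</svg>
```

1 u = 1 mm; y_m = 189.59 − y.

[1] `<path>` closed polygon, #ff8800→cut S820 F1188: (55.13,145.27) → (161.99,136.42) → (198.13,67.63) → (55.13,145.27) (closed)

[2] `<path>` quadratic bezier, #ff8800→cut S820 F1188: (21.77,33.99) → (41.15,40.09) → (61.57,42.37) → (83.05,40.81) → (105.58,35.42) → (129.16,26.20)

G21
G90
G00 X55.13 Y145.27
M3 S820
G1 X161.99 Y136.42 F1188
G1 X198.13 Y67.63
G1 X55.13 Y145.27
M5
G00 X21.77 Y33.99
M3 S820
G1 X41.15 Y40.09 F1188
G1 X61.57 Y42.37
G1 X83.05 Y40.81
G1 X105.58 Y35.42
G1 X129.16 Y26.20
M5
G00 X0.00 Y0.00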